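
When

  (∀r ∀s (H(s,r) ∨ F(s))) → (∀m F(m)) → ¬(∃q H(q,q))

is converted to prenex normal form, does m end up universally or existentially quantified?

Rewrite implications/biconditionals: A → B as ¬A ∨ B.
  ¬(∀r ∀s (H(s,r) ∨ F(s))) ∨ ¬(∀m F(m)) ∨ ¬(∃q H(q,q))
Drive negations inward (¬∀x A ≡ ∃x ¬A, ¬∃x A ≡ ∀x ¬A, De Morgan for ∧/∨):
  (∃r ∃s (¬H(s,r) ∧ ¬F(s))) ∨ (∃m ¬F(m)) ∨ (∀q ¬H(q,q))
All bound variables are already distinct, so no renaming is needed.
Pull the quantifiers to the front (each side's bound variable is not free in the other side):
  ∃r ∃s ∃m ∀q (¬H(s,r) ∧ ¬F(s) ∨ ¬F(m) ∨ ¬H(q,q))
The quantifier ∀m sits under an odd number of negations (counting the antecedent side of each →), so it flips to ∃m.

existential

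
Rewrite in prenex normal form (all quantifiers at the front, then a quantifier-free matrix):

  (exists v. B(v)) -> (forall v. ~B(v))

First replace A → B with ¬A ∨ B.
  ~(exists v. B(v)) | (forall v. ~B(v))
Move each ¬ inward, flipping quantifiers it crosses:
  (forall v. ~B(v)) | (forall v. ~B(v))
Standardize variables apart so no two quantifiers bind the same name: v↦z1.
  (forall v. ~B(v)) | (forall z1. ~B(z1))
Finally move all quantifiers to the prefix:
  forall v. forall z1. (~B(v) | ~B(z1))

forall v. forall z1. (~B(v) | ~B(z1))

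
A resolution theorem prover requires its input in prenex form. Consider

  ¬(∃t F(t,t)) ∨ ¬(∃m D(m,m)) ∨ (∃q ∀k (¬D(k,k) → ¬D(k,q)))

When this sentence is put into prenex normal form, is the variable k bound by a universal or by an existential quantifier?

universal

Rewrite implications/biconditionals: A → B as ¬A ∨ B.
  ¬(∃t F(t,t)) ∨ ¬(∃m D(m,m)) ∨ (∃q ∀k (¬¬D(k,k) ∨ ¬D(k,q)))
Move each ¬ inward, flipping quantifiers it crosses:
  (∀t ¬F(t,t)) ∨ (∀m ¬D(m,m)) ∨ (∃q ∀k (D(k,k) ∨ ¬D(k,q)))
Pull the quantifiers to the front (each side's bound variable is not free in the other side):
  ∀t ∀m ∃q ∀k (¬F(t,t) ∨ ¬D(m,m) ∨ D(k,k) ∨ ¬D(k,q))
The quantifier ∀k sits under an even number of negations (counting the antecedent side of each →), so it remains universal.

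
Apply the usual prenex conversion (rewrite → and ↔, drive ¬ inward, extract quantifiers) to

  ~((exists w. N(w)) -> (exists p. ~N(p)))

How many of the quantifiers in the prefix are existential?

Rewrite implications/biconditionals: A → B as ¬A ∨ B.
  ~(~(exists w. N(w)) | (exists p. ~N(p)))
Drive negations inward (¬∀x A ≡ ∃x ¬A, ¬∃x A ≡ ∀x ¬A, De Morgan for ∧/∨):
  (exists w. N(w)) & (forall p. N(p))
All bound variables are already distinct, so no renaming is needed.
Pull the quantifiers to the front (each side's bound variable is not free in the other side):
  exists w. forall p. (N(w) & N(p))
The prefix is exists w forall p: 1 universal, 1 existential.

1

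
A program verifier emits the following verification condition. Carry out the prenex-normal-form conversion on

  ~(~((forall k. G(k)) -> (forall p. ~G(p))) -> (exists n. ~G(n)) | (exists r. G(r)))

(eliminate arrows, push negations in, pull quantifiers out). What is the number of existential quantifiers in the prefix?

1

First replace A → B with ¬A ∨ B.
  ~(~~(~(forall k. G(k)) | (forall p. ~G(p))) | (exists n. ~G(n)) | (exists r. G(r)))
Drive negations inward (¬∀x A ≡ ∃x ¬A, ¬∃x A ≡ ∀x ¬A, De Morgan for ∧/∨):
  (forall k. G(k)) & (exists p. G(p)) & (forall n. G(n)) & (forall r. ~G(r))
All bound variables are already distinct, so no renaming is needed.
Finally move all quantifiers to the prefix:
  forall k. exists p. forall n. forall r. (G(k) & G(p) & G(n) & ~G(r))
The prefix is forall k exists p forall n forall r: 3 universal, 1 existential.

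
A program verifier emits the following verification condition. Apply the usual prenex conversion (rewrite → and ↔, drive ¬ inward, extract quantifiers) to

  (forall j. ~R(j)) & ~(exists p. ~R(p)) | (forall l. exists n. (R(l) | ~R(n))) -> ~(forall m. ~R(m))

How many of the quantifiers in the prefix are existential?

4

Eliminate → and ↔ using ¬ and ∨.
  ~((forall j. ~R(j)) & ~(exists p. ~R(p)) | (forall l. exists n. (R(l) | ~R(n)))) | ~(forall m. ~R(m))
Move each ¬ inward, flipping quantifiers it crosses:
  ((exists j. R(j)) | (exists p. ~R(p))) & (exists l. forall n. (~R(l) & R(n))) | (exists m. R(m))
All bound variables are already distinct, so no renaming is needed.
Extract every quantifier outward, since the variables are now distinct and don't occur free across branches:
  exists j. exists p. exists l. forall n. exists m. ((R(j) | ~R(p)) & ~R(l) & R(n) | R(m))
The prefix is exists j exists p exists l forall n exists m: 1 universal, 4 existential.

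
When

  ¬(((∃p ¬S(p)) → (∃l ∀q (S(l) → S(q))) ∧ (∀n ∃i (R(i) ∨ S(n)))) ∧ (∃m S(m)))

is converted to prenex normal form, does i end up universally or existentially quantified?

universal

First replace A → B with ¬A ∨ B.
  ¬((¬(∃p ¬S(p)) ∨ (∃l ∀q (¬S(l) ∨ S(q))) ∧ (∀n ∃i (R(i) ∨ S(n)))) ∧ (∃m S(m)))
Push ¬ through the quantifiers and connectives to reach negation normal form:
  (∃p ¬S(p)) ∧ ((∀l ∃q (S(l) ∧ ¬S(q))) ∨ (∃n ∀i (¬R(i) ∧ ¬S(n)))) ∨ (∀m ¬S(m))
All bound variables are already distinct, so no renaming is needed.
Extract every quantifier outward, since the variables are now distinct and don't occur free across branches:
  ∃p ∀l ∃q ∃n ∀i ∀m (¬S(p) ∧ (S(l) ∧ ¬S(q) ∨ ¬R(i) ∧ ¬S(n)) ∨ ¬S(m))
The quantifier ∃i sits under an odd number of negations (counting the antecedent side of each →), so it flips to ∀i.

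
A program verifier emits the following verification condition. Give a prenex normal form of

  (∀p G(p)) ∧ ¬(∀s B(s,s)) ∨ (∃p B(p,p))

∀p ∃s ∃w (G(p) ∧ ¬B(s,s) ∨ B(w,w))

Push ¬ through the quantifiers and connectives to reach negation normal form:
  (∀p G(p)) ∧ (∃s ¬B(s,s)) ∨ (∃p B(p,p))
Standardize variables apart so no two quantifiers bind the same name: p↦w.
  (∀p G(p)) ∧ (∃s ¬B(s,s)) ∨ (∃w B(w,w))
Pull the quantifiers to the front (each side's bound variable is not free in the other side):
  ∀p ∃s ∃w (G(p) ∧ ¬B(s,s) ∨ B(w,w))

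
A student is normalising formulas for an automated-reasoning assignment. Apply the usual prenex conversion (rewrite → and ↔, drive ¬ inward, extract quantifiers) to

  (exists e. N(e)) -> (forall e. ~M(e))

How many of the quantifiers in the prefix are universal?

First replace A → B with ¬A ∨ B.
  ~(exists e. N(e)) | (forall e. ~M(e))
Push ¬ through the quantifiers and connectives to reach negation normal form:
  (forall e. ~N(e)) | (forall e. ~M(e))
Rename bound variables to avoid capture: e↦x1.
  (forall e. ~N(e)) | (forall x1. ~M(x1))
Pull the quantifiers to the front (each side's bound variable is not free in the other side):
  forall e. forall x1. (~N(e) | ~M(x1))
The prefix is forall e forall x1: 2 universal, 0 existential.

2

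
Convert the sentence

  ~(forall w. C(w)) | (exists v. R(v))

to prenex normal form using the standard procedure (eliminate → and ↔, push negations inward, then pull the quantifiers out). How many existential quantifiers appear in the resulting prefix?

2

Push ¬ through the quantifiers and connectives to reach negation normal form:
  (exists w. ~C(w)) | (exists v. R(v))
Finally move all quantifiers to the prefix:
  exists w. exists v. (~C(w) | R(v))
The prefix is exists w exists v: 0 universal, 2 existential.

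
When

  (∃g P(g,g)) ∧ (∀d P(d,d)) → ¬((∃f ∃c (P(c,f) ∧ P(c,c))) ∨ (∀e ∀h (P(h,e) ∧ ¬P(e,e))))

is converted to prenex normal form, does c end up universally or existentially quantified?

First replace A → B with ¬A ∨ B.
  ¬((∃g P(g,g)) ∧ (∀d P(d,d))) ∨ ¬((∃f ∃c (P(c,f) ∧ P(c,c))) ∨ (∀e ∀h (P(h,e) ∧ ¬P(e,e))))
Push ¬ through the quantifiers and connectives to reach negation normal form:
  (∀g ¬P(g,g)) ∨ (∃d ¬P(d,d)) ∨ (∀f ∀c (¬P(c,f) ∨ ¬P(c,c))) ∧ (∃e ∃h (¬P(h,e) ∨ P(e,e)))
All bound variables are already distinct, so no renaming is needed.
Extract every quantifier outward, since the variables are now distinct and don't occur free across branches:
  ∀g ∃d ∀f ∀c ∃e ∃h (¬P(g,g) ∨ ¬P(d,d) ∨ (¬P(c,f) ∨ ¬P(c,c)) ∧ (¬P(h,e) ∨ P(e,e)))
The quantifier ∃c sits under an odd number of negations (counting the antecedent side of each →), so it flips to ∀c.

universal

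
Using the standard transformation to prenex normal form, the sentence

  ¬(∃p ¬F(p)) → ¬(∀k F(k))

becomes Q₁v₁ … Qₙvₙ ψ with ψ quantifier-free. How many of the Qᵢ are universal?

First replace A → B with ¬A ∨ B.
  ¬¬(∃p ¬F(p)) ∨ ¬(∀k F(k))
Push ¬ through the quantifiers and connectives to reach negation normal form:
  (∃p ¬F(p)) ∨ (∃k ¬F(k))
All bound variables are already distinct, so no renaming is needed.
Finally move all quantifiers to the prefix:
  ∃p ∃k (¬F(p) ∨ ¬F(k))
The prefix is ∃p ∃k: 0 universal, 2 existential.

0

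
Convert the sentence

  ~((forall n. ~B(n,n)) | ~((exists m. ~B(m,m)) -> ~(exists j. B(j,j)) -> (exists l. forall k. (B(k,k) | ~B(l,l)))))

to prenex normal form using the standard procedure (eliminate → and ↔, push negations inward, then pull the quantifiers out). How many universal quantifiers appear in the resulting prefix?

2

First replace A → B with ¬A ∨ B.
  ~((forall n. ~B(n,n)) | ~(~(exists m. ~B(m,m)) | ~~(exists j. B(j,j)) | (exists l. forall k. (B(k,k) | ~B(l,l)))))
Push ¬ through the quantifiers and connectives to reach negation normal form:
  (exists n. B(n,n)) & ((forall m. B(m,m)) | (exists j. B(j,j)) | (exists l. forall k. (B(k,k) | ~B(l,l))))
All bound variables are already distinct, so no renaming is needed.
Pull the quantifiers to the front (each side's bound variable is not free in the other side):
  exists n. forall m. exists j. exists l. forall k. (B(n,n) & (B(m,m) | B(j,j) | B(k,k) | ~B(l,l)))
The prefix is exists n forall m exists j exists l forall k: 2 universal, 3 existential.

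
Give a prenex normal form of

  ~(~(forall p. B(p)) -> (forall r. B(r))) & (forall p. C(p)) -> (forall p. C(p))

Eliminate → and ↔ using ¬ and ∨.
  ~(~(~~(forall p. B(p)) | (forall r. B(r))) & (forall p. C(p))) | (forall p. C(p))
Push ¬ through the quantifiers and connectives to reach negation normal form:
  (forall p. B(p)) | (forall r. B(r)) | (exists p. ~C(p)) | (forall p. C(p))
Rename bound variables to avoid capture: p↦z1, p↦w.
  (forall p. B(p)) | (forall r. B(r)) | (exists z1. ~C(z1)) | (forall w. C(w))
Pull the quantifiers to the front (each side's bound variable is not free in the other side):
  forall p. forall r. exists z1. forall w. (B(p) | B(r) | ~C(z1) | C(w))

forall p. forall r. exists z1. forall w. (B(p) | B(r) | ~C(z1) | C(w))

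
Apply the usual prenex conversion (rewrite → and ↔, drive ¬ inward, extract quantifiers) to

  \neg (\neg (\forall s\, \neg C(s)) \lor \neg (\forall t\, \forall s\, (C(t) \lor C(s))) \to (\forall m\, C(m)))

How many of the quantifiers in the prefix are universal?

Rewrite implications/biconditionals: A → B as ¬A ∨ B.
  \neg (\neg (\neg (\forall s\, \neg C(s)) \lor \neg (\forall t\, \forall s\, (C(t) \lor C(s)))) \lor (\forall m\, C(m)))
Move each ¬ inward, flipping quantifiers it crosses:
  ((\exists s\, C(s)) \lor (\exists t\, \exists s\, (\neg C(t) \land \neg C(s)))) \land (\exists m\, \neg C(m))
Give each quantifier a distinct variable: s↦w1.
  ((\exists s\, C(s)) \lor (\exists t\, \exists w1\, (\neg C(t) \land \neg C(w1)))) \land (\exists m\, \neg C(m))
Extract every quantifier outward, since the variables are now distinct and don't occur free across branches:
  \exists s\, \exists t\, \exists w1\, \exists m\, ((C(s) \lor \neg C(t) \land \neg C(w1)) \land \neg C(m))
The prefix is \exists s \exists t \exists w1 \exists m: 0 universal, 4 existential.

0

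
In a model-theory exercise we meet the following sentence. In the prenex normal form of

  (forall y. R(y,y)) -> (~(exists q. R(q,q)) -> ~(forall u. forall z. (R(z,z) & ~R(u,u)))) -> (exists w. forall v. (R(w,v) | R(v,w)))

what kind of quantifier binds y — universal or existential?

Rewrite implications/biconditionals: A → B as ¬A ∨ B.
  ~(forall y. R(y,y)) | ~(~~(exists q. R(q,q)) | ~(forall u. forall z. (R(z,z) & ~R(u,u)))) | (exists w. forall v. (R(w,v) | R(v,w)))
Drive negations inward (¬∀x A ≡ ∃x ¬A, ¬∃x A ≡ ∀x ¬A, De Morgan for ∧/∨):
  (exists y. ~R(y,y)) | (forall q. ~R(q,q)) & (forall u. forall z. (R(z,z) & ~R(u,u))) | (exists w. forall v. (R(w,v) | R(v,w)))
All bound variables are already distinct, so no renaming is needed.
Pull the quantifiers to the front (each side's bound variable is not free in the other side):
  exists y. forall q. forall u. forall z. exists w. forall v. (~R(y,y) | ~R(q,q) & R(z,z) & ~R(u,u) | R(w,v) | R(v,w))
The quantifier forall y sits under an odd number of negations (counting the antecedent side of each →), so it flips to exists y.

existential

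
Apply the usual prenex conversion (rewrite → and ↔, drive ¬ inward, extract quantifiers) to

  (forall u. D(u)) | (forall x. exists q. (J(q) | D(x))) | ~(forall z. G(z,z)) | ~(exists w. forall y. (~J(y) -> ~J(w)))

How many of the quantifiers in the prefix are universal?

3

Rewrite implications/biconditionals: A → B as ¬A ∨ B.
  (forall u. D(u)) | (forall x. exists q. (J(q) | D(x))) | ~(forall z. G(z,z)) | ~(exists w. forall y. (~~J(y) | ~J(w)))
Push ¬ through the quantifiers and connectives to reach negation normal form:
  (forall u. D(u)) | (forall x. exists q. (J(q) | D(x))) | (exists z. ~G(z,z)) | (forall w. exists y. (~J(y) & J(w)))
All bound variables are already distinct, so no renaming is needed.
Finally move all quantifiers to the prefix:
  forall u. forall x. exists q. exists z. forall w. exists y. (D(u) | J(q) | D(x) | ~G(z,z) | ~J(y) & J(w))
The prefix is forall u forall x exists q exists z forall w exists y: 3 universal, 3 existential.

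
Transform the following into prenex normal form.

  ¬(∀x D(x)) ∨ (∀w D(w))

∃x ∀w (¬D(x) ∨ D(w))

Move each ¬ inward, flipping quantifiers it crosses:
  (∃x ¬D(x)) ∨ (∀w D(w))
All bound variables are already distinct, so no renaming is needed.
Extract every quantifier outward, since the variables are now distinct and don't occur free across branches:
  ∃x ∀w (¬D(x) ∨ D(w))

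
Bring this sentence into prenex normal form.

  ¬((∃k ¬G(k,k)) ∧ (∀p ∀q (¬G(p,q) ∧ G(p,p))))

∀k ∃p ∃q (G(k,k) ∨ G(p,q) ∨ ¬G(p,p))

Push ¬ through the quantifiers and connectives to reach negation normal form:
  (∀k G(k,k)) ∨ (∃p ∃q (G(p,q) ∨ ¬G(p,p)))
All bound variables are already distinct, so no renaming is needed.
Finally move all quantifiers to the prefix:
  ∀k ∃p ∃q (G(k,k) ∨ G(p,q) ∨ ¬G(p,p))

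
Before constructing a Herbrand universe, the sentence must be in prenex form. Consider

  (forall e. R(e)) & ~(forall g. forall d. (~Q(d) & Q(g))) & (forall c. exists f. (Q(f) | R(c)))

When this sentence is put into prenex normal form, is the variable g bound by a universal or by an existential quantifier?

Move each ¬ inward, flipping quantifiers it crosses:
  (forall e. R(e)) & (exists g. exists d. (Q(d) | ~Q(g))) & (forall c. exists f. (Q(f) | R(c)))
Pull the quantifiers to the front (each side's bound variable is not free in the other side):
  forall e. exists g. exists d. forall c. exists f. (R(e) & (Q(d) | ~Q(g)) & (Q(f) | R(c)))
The quantifier forall g sits under an odd number of negations, so it flips to exists g.

existential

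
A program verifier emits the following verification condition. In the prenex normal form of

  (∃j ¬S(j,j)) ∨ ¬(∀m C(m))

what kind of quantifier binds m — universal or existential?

Drive negations inward (¬∀x A ≡ ∃x ¬A, ¬∃x A ≡ ∀x ¬A, De Morgan for ∧/∨):
  (∃j ¬S(j,j)) ∨ (∃m ¬C(m))
All bound variables are already distinct, so no renaming is needed.
Extract every quantifier outward, since the variables are now distinct and don't occur free across branches:
  ∃j ∃m (¬S(j,j) ∨ ¬C(m))
The quantifier ∀m sits under an odd number of negations, so it flips to ∃m.

existential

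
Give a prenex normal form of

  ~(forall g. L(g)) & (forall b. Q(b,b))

exists g. forall b. (~L(g) & Q(b,b))

Drive negations inward (¬∀x A ≡ ∃x ¬A, ¬∃x A ≡ ∀x ¬A, De Morgan for ∧/∨):
  (exists g. ~L(g)) & (forall b. Q(b,b))
Pull the quantifiers to the front (each side's bound variable is not free in the other side):
  exists g. forall b. (~L(g) & Q(b,b))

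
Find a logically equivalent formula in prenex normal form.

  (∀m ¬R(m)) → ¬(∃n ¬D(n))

∃m ∀n (R(m) ∨ D(n))

Eliminate → and ↔ using ¬ and ∨.
  ¬(∀m ¬R(m)) ∨ ¬(∃n ¬D(n))
Move each ¬ inward, flipping quantifiers it crosses:
  (∃m R(m)) ∨ (∀n D(n))
Extract every quantifier outward, since the variables are now distinct and don't occur free across branches:
  ∃m ∀n (R(m) ∨ D(n))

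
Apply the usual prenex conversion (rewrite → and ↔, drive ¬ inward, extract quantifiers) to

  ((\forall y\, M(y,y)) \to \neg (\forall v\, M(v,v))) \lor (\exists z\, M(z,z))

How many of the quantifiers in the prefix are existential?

Rewrite implications/biconditionals: A → B as ¬A ∨ B.
  \neg (\forall y\, M(y,y)) \lor \neg (\forall v\, M(v,v)) \lor (\exists z\, M(z,z))
Drive negations inward (¬∀x A ≡ ∃x ¬A, ¬∃x A ≡ ∀x ¬A, De Morgan for ∧/∨):
  (\exists y\, \neg M(y,y)) \lor (\exists v\, \neg M(v,v)) \lor (\exists z\, M(z,z))
Extract every quantifier outward, since the variables are now distinct and don't occur free across branches:
  \exists y\, \exists v\, \exists z\, (\neg M(y,y) \lor \neg M(v,v) \lor M(z,z))
The prefix is \exists y \exists v \exists z: 0 universal, 3 existential.

3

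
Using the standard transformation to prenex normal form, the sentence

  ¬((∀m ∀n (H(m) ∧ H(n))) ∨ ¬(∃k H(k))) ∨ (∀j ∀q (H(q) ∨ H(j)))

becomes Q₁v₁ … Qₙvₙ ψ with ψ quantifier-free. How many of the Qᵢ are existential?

Push ¬ through the quantifiers and connectives to reach negation normal form:
  (∃m ∃n (¬H(m) ∨ ¬H(n))) ∧ (∃k H(k)) ∨ (∀j ∀q (H(q) ∨ H(j)))
All bound variables are already distinct, so no renaming is needed.
Extract every quantifier outward, since the variables are now distinct and don't occur free across branches:
  ∃m ∃n ∃k ∀j ∀q ((¬H(m) ∨ ¬H(n)) ∧ H(k) ∨ H(q) ∨ H(j))
The prefix is ∃m ∃n ∃k ∀j ∀q: 2 universal, 3 existential.

3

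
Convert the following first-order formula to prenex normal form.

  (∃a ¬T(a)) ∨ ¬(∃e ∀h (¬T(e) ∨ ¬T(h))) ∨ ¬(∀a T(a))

∃a ∀e ∃h ∃y (¬T(a) ∨ T(e) ∧ T(h) ∨ ¬T(y))

Push ¬ through the quantifiers and connectives to reach negation normal form:
  (∃a ¬T(a)) ∨ (∀e ∃h (T(e) ∧ T(h))) ∨ (∃a ¬T(a))
Standardize variables apart so no two quantifiers bind the same name: a↦y.
  (∃a ¬T(a)) ∨ (∀e ∃h (T(e) ∧ T(h))) ∨ (∃y ¬T(y))
Extract every quantifier outward, since the variables are now distinct and don't occur free across branches:
  ∃a ∀e ∃h ∃y (¬T(a) ∨ T(e) ∧ T(h) ∨ ¬T(y))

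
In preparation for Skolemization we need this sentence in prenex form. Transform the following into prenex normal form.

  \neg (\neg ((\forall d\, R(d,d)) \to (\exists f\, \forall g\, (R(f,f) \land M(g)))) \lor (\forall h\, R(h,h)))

First replace A → B with ¬A ∨ B.
  \neg (\neg (\neg (\forall d\, R(d,d)) \lor (\exists f\, \forall g\, (R(f,f) \land M(g)))) \lor (\forall h\, R(h,h)))
Move each ¬ inward, flipping quantifiers it crosses:
  ((\exists d\, \neg R(d,d)) \lor (\exists f\, \forall g\, (R(f,f) \land M(g)))) \land (\exists h\, \neg R(h,h))
All bound variables are already distinct, so no renaming is needed.
Pull the quantifiers to the front (each side's bound variable is not free in the other side):
  \exists d\, \exists f\, \forall g\, \exists h\, ((\neg R(d,d) \lor R(f,f) \land M(g)) \land \neg R(h,h))

\exists d\, \exists f\, \forall g\, \exists h\, ((\neg R(d,d) \lor R(f,f) \land M(g)) \land \neg R(h,h))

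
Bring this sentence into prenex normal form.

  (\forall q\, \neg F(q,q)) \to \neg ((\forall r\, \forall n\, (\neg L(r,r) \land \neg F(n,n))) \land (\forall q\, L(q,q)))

\exists q\, \exists r\, \exists n\, \exists b\, (F(q,q) \lor L(r,r) \lor F(n,n) \lor \neg L(b,b))

Eliminate → and ↔ using ¬ and ∨.
  \neg (\forall q\, \neg F(q,q)) \lor \neg ((\forall r\, \forall n\, (\neg L(r,r) \land \neg F(n,n))) \land (\forall q\, L(q,q)))
Drive negations inward (¬∀x A ≡ ∃x ¬A, ¬∃x A ≡ ∀x ¬A, De Morgan for ∧/∨):
  (\exists q\, F(q,q)) \lor (\exists r\, \exists n\, (L(r,r) \lor F(n,n))) \lor (\exists q\, \neg L(q,q))
Standardize variables apart so no two quantifiers bind the same name: q↦b.
  (\exists q\, F(q,q)) \lor (\exists r\, \exists n\, (L(r,r) \lor F(n,n))) \lor (\exists b\, \neg L(b,b))
Finally move all quantifiers to the prefix:
  \exists q\, \exists r\, \exists n\, \exists b\, (F(q,q) \lor L(r,r) \lor F(n,n) \lor \neg L(b,b))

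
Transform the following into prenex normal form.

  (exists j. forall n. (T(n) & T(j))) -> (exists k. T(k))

First replace A → B with ¬A ∨ B.
  ~(exists j. forall n. (T(n) & T(j))) | (exists k. T(k))
Drive negations inward (¬∀x A ≡ ∃x ¬A, ¬∃x A ≡ ∀x ¬A, De Morgan for ∧/∨):
  (forall j. exists n. (~T(n) | ~T(j))) | (exists k. T(k))
All bound variables are already distinct, so no renaming is needed.
Pull the quantifiers to the front (each side's bound variable is not free in the other side):
  forall j. exists n. exists k. (~T(n) | ~T(j) | T(k))

forall j. exists n. exists k. (~T(n) | ~T(j) | T(k))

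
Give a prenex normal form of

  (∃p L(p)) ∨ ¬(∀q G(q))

Push ¬ through the quantifiers and connectives to reach negation normal form:
  (∃p L(p)) ∨ (∃q ¬G(q))
Finally move all quantifiers to the prefix:
  ∃p ∃q (L(p) ∨ ¬G(q))

∃p ∃q (L(p) ∨ ¬G(q))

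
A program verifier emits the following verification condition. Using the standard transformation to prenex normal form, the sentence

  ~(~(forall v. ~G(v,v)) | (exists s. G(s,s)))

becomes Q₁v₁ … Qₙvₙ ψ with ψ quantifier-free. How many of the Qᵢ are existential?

Drive negations inward (¬∀x A ≡ ∃x ¬A, ¬∃x A ≡ ∀x ¬A, De Morgan for ∧/∨):
  (forall v. ~G(v,v)) & (forall s. ~G(s,s))
All bound variables are already distinct, so no renaming is needed.
Finally move all quantifiers to the prefix:
  forall v. forall s. (~G(v,v) & ~G(s,s))
The prefix is forall v forall s: 2 universal, 0 existential.

0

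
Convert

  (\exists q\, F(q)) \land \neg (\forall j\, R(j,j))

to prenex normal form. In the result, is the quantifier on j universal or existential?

existential

Push ¬ through the quantifiers and connectives to reach negation normal form:
  (\exists q\, F(q)) \land (\exists j\, \neg R(j,j))
Finally move all quantifiers to the prefix:
  \exists q\, \exists j\, (F(q) \land \neg R(j,j))
The quantifier \forall j sits under an odd number of negations, so it flips to \exists j.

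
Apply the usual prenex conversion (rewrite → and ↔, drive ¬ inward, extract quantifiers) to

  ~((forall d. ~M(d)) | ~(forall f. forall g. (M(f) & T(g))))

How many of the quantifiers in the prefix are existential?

Move each ¬ inward, flipping quantifiers it crosses:
  (exists d. M(d)) & (forall f. forall g. (M(f) & T(g)))
Finally move all quantifiers to the prefix:
  exists d. forall f. forall g. (M(d) & M(f) & T(g))
The prefix is exists d forall f forall g: 2 universal, 1 existential.

1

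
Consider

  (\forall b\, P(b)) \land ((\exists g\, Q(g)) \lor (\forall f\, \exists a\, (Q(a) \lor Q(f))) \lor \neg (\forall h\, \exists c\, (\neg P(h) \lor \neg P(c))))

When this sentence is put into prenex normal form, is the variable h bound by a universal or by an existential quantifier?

existential

Move each ¬ inward, flipping quantifiers it crosses:
  (\forall b\, P(b)) \land ((\exists g\, Q(g)) \lor (\forall f\, \exists a\, (Q(a) \lor Q(f))) \lor (\exists h\, \forall c\, (P(h) \land P(c))))
All bound variables are already distinct, so no renaming is needed.
Finally move all quantifiers to the prefix:
  \forall b\, \exists g\, \forall f\, \exists a\, \exists h\, \forall c\, (P(b) \land (Q(g) \lor Q(a) \lor Q(f) \lor P(h) \land P(c)))
The quantifier \forall h sits under an odd number of negations, so it flips to \exists h.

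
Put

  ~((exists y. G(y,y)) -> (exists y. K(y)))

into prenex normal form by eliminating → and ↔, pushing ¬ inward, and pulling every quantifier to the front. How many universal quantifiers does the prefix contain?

First replace A → B with ¬A ∨ B.
  ~(~(exists y. G(y,y)) | (exists y. K(y)))
Move each ¬ inward, flipping quantifiers it crosses:
  (exists y. G(y,y)) & (forall y. ~K(y))
Give each quantifier a distinct variable: y↦q.
  (exists y. G(y,y)) & (forall q. ~K(q))
Finally move all quantifiers to the prefix:
  exists y. forall q. (G(y,y) & ~K(q))
The prefix is exists y forall q: 1 universal, 1 existential.

1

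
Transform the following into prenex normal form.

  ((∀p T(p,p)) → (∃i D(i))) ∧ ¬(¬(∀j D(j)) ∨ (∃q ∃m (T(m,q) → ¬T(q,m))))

∃p ∃i ∀j ∀q ∀m ((¬T(p,p) ∨ D(i)) ∧ D(j) ∧ T(m,q) ∧ T(q,m))

First replace A → B with ¬A ∨ B.
  (¬(∀p T(p,p)) ∨ (∃i D(i))) ∧ ¬(¬(∀j D(j)) ∨ (∃q ∃m (¬T(m,q) ∨ ¬T(q,m))))
Move each ¬ inward, flipping quantifiers it crosses:
  ((∃p ¬T(p,p)) ∨ (∃i D(i))) ∧ (∀j D(j)) ∧ (∀q ∀m (T(m,q) ∧ T(q,m)))
Pull the quantifiers to the front (each side's bound variable is not free in the other side):
  ∃p ∃i ∀j ∀q ∀m ((¬T(p,p) ∨ D(i)) ∧ D(j) ∧ T(m,q) ∧ T(q,m))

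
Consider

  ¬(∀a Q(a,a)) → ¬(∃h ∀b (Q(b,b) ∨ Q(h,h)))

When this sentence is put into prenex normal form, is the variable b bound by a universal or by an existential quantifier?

existential

Eliminate → and ↔ using ¬ and ∨.
  ¬¬(∀a Q(a,a)) ∨ ¬(∃h ∀b (Q(b,b) ∨ Q(h,h)))
Drive negations inward (¬∀x A ≡ ∃x ¬A, ¬∃x A ≡ ∀x ¬A, De Morgan for ∧/∨):
  (∀a Q(a,a)) ∨ (∀h ∃b (¬Q(b,b) ∧ ¬Q(h,h)))
All bound variables are already distinct, so no renaming is needed.
Pull the quantifiers to the front (each side's bound variable is not free in the other side):
  ∀a ∀h ∃b (Q(a,a) ∨ ¬Q(b,b) ∧ ¬Q(h,h))
The quantifier ∀b sits under an odd number of negations (counting the antecedent side of each →), so it flips to ∃b.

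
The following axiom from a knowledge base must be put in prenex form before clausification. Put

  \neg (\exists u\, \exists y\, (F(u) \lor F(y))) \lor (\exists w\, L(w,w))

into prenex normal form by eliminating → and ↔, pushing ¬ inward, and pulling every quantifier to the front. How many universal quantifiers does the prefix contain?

2

Move each ¬ inward, flipping quantifiers it crosses:
  (\forall u\, \forall y\, (\neg F(u) \land \neg F(y))) \lor (\exists w\, L(w,w))
All bound variables are already distinct, so no renaming is needed.
Pull the quantifiers to the front (each side's bound variable is not free in the other side):
  \forall u\, \forall y\, \exists w\, (\neg F(u) \land \neg F(y) \lor L(w,w))
The prefix is \forall u \forall y \exists w: 2 universal, 1 existential.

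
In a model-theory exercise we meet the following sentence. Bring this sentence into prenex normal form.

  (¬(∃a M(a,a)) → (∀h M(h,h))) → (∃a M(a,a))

First replace A → B with ¬A ∨ B.
  ¬(¬¬(∃a M(a,a)) ∨ (∀h M(h,h))) ∨ (∃a M(a,a))
Push ¬ through the quantifiers and connectives to reach negation normal form:
  (∀a ¬M(a,a)) ∧ (∃h ¬M(h,h)) ∨ (∃a M(a,a))
Give each quantifier a distinct variable: a↦v1.
  (∀a ¬M(a,a)) ∧ (∃h ¬M(h,h)) ∨ (∃v1 M(v1,v1))
Finally move all quantifiers to the prefix:
  ∀a ∃h ∃v1 (¬M(a,a) ∧ ¬M(h,h) ∨ M(v1,v1))

∀a ∃h ∃v1 (¬M(a,a) ∧ ¬M(h,h) ∨ M(v1,v1))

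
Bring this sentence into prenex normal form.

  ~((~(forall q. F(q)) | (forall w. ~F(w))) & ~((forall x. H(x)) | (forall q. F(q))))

forall q. exists w. forall x. forall s. (F(q) & F(w) | H(x) | F(s))

Move each ¬ inward, flipping quantifiers it crosses:
  (forall q. F(q)) & (exists w. F(w)) | (forall x. H(x)) | (forall q. F(q))
Give each quantifier a distinct variable: q↦s.
  (forall q. F(q)) & (exists w. F(w)) | (forall x. H(x)) | (forall s. F(s))
Pull the quantifiers to the front (each side's bound variable is not free in the other side):
  forall q. exists w. forall x. forall s. (F(q) & F(w) | H(x) | F(s))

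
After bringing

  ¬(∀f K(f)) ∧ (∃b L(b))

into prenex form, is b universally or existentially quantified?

Move each ¬ inward, flipping quantifiers it crosses:
  (∃f ¬K(f)) ∧ (∃b L(b))
All bound variables are already distinct, so no renaming is needed.
Pull the quantifiers to the front (each side's bound variable is not free in the other side):
  ∃f ∃b (¬K(f) ∧ L(b))
The quantifier ∃b sits under an even number of negations, so it remains existential.

existential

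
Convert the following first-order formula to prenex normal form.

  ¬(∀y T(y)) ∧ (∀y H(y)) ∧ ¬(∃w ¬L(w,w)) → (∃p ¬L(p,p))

∀y ∃x ∃w ∃p (T(y) ∨ ¬H(x) ∨ ¬L(w,w) ∨ ¬L(p,p))

Rewrite implications/biconditionals: A → B as ¬A ∨ B.
  ¬(¬(∀y T(y)) ∧ (∀y H(y)) ∧ ¬(∃w ¬L(w,w))) ∨ (∃p ¬L(p,p))
Move each ¬ inward, flipping quantifiers it crosses:
  (∀y T(y)) ∨ (∃y ¬H(y)) ∨ (∃w ¬L(w,w)) ∨ (∃p ¬L(p,p))
Rename bound variables to avoid capture: y↦x.
  (∀y T(y)) ∨ (∃x ¬H(x)) ∨ (∃w ¬L(w,w)) ∨ (∃p ¬L(p,p))
Extract every quantifier outward, since the variables are now distinct and don't occur free across branches:
  ∀y ∃x ∃w ∃p (T(y) ∨ ¬H(x) ∨ ¬L(w,w) ∨ ¬L(p,p))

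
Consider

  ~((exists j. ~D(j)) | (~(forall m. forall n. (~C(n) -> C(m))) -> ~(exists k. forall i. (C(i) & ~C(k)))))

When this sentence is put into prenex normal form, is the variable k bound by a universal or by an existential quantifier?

existential

Eliminate → and ↔ using ¬ and ∨.
  ~((exists j. ~D(j)) | ~~(forall m. forall n. (~~C(n) | C(m))) | ~(exists k. forall i. (C(i) & ~C(k))))
Drive negations inward (¬∀x A ≡ ∃x ¬A, ¬∃x A ≡ ∀x ¬A, De Morgan for ∧/∨):
  (forall j. D(j)) & (exists m. exists n. (~C(n) & ~C(m))) & (exists k. forall i. (C(i) & ~C(k)))
Pull the quantifiers to the front (each side's bound variable is not free in the other side):
  forall j. exists m. exists n. exists k. forall i. (D(j) & ~C(n) & ~C(m) & C(i) & ~C(k))
The quantifier exists k sits under an even number of negations (counting the antecedent side of each →), so it remains existential.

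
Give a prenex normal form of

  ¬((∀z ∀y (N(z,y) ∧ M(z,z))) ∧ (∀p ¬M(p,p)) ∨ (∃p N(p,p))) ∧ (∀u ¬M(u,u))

Drive negations inward (¬∀x A ≡ ∃x ¬A, ¬∃x A ≡ ∀x ¬A, De Morgan for ∧/∨):
  ((∃z ∃y (¬N(z,y) ∨ ¬M(z,z))) ∨ (∃p M(p,p))) ∧ (∀p ¬N(p,p)) ∧ (∀u ¬M(u,u))
Standardize variables apart so no two quantifiers bind the same name: p↦q.
  ((∃z ∃y (¬N(z,y) ∨ ¬M(z,z))) ∨ (∃p M(p,p))) ∧ (∀q ¬N(q,q)) ∧ (∀u ¬M(u,u))
Finally move all quantifiers to the prefix:
  ∃z ∃y ∃p ∀q ∀u ((¬N(z,y) ∨ ¬M(z,z) ∨ M(p,p)) ∧ ¬N(q,q) ∧ ¬M(u,u))

∃z ∃y ∃p ∀q ∀u ((¬N(z,y) ∨ ¬M(z,z) ∨ M(p,p)) ∧ ¬N(q,q) ∧ ¬M(u,u))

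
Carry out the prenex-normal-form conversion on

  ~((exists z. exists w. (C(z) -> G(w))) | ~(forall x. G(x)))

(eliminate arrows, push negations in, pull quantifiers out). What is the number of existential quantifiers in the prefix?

First replace A → B with ¬A ∨ B.
  ~((exists z. exists w. (~C(z) | G(w))) | ~(forall x. G(x)))
Drive negations inward (¬∀x A ≡ ∃x ¬A, ¬∃x A ≡ ∀x ¬A, De Morgan for ∧/∨):
  (forall z. forall w. (C(z) & ~G(w))) & (forall x. G(x))
All bound variables are already distinct, so no renaming is needed.
Pull the quantifiers to the front (each side's bound variable is not free in the other side):
  forall z. forall w. forall x. (C(z) & ~G(w) & G(x))
The prefix is forall z forall w forall x: 3 universal, 0 existential.

0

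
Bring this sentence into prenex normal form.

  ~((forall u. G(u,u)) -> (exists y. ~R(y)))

Rewrite implications/biconditionals: A → B as ¬A ∨ B.
  ~(~(forall u. G(u,u)) | (exists y. ~R(y)))
Push ¬ through the quantifiers and connectives to reach negation normal form:
  (forall u. G(u,u)) & (forall y. R(y))
All bound variables are already distinct, so no renaming is needed.
Extract every quantifier outward, since the variables are now distinct and don't occur free across branches:
  forall u. forall y. (G(u,u) & R(y))

forall u. forall y. (G(u,u) & R(y))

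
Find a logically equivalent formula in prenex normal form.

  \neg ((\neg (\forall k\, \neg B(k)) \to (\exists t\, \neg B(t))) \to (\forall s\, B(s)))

\forall k\, \exists t\, \exists s\, ((\neg B(k) \lor \neg B(t)) \land \neg B(s))

Eliminate → and ↔ using ¬ and ∨.
  \neg (\neg (\neg \neg (\forall k\, \neg B(k)) \lor (\exists t\, \neg B(t))) \lor (\forall s\, B(s)))
Push ¬ through the quantifiers and connectives to reach negation normal form:
  ((\forall k\, \neg B(k)) \lor (\exists t\, \neg B(t))) \land (\exists s\, \neg B(s))
Pull the quantifiers to the front (each side's bound variable is not free in the other side):
  \forall k\, \exists t\, \exists s\, ((\neg B(k) \lor \neg B(t)) \land \neg B(s))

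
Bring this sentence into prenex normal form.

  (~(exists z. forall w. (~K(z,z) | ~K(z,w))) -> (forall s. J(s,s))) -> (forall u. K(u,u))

forall z. exists w. exists s. forall u. (K(z,z) & K(z,w) & ~J(s,s) | K(u,u))

First replace A → B with ¬A ∨ B.
  ~(~~(exists z. forall w. (~K(z,z) | ~K(z,w))) | (forall s. J(s,s))) | (forall u. K(u,u))
Drive negations inward (¬∀x A ≡ ∃x ¬A, ¬∃x A ≡ ∀x ¬A, De Morgan for ∧/∨):
  (forall z. exists w. (K(z,z) & K(z,w))) & (exists s. ~J(s,s)) | (forall u. K(u,u))
Finally move all quantifiers to the prefix:
  forall z. exists w. exists s. forall u. (K(z,z) & K(z,w) & ~J(s,s) | K(u,u))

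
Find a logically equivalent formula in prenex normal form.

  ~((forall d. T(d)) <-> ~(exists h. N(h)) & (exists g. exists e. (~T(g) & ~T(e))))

forall d. exists h. forall g. forall e. forall t. exists c. exists z. exists a. (T(d) & (N(h) | T(g) | T(e)) | ~N(t) & ~T(c) & ~T(z) & ~T(a))

Eliminate → and ↔ using ¬ and ∨; A ↔ B as (¬A ∨ B) ∧ (¬B ∨ A).
  ~((~(forall d. T(d)) | ~(exists h. N(h)) & (exists g. exists e. (~T(g) & ~T(e)))) & (~(~(exists h. N(h)) & (exists g. exists e. (~T(g) & ~T(e)))) | (forall d. T(d))))
Push ¬ through the quantifiers and connectives to reach negation normal form:
  (forall d. T(d)) & ((exists h. N(h)) | (forall g. forall e. (T(g) | T(e)))) | (forall h. ~N(h)) & (exists g. exists e. (~T(g) & ~T(e))) & (exists d. ~T(d))
Give each quantifier a distinct variable: h↦t, g↦c, e↦z, d↦a.
  (forall d. T(d)) & ((exists h. N(h)) | (forall g. forall e. (T(g) | T(e)))) | (forall t. ~N(t)) & (exists c. exists z. (~T(c) & ~T(z))) & (exists a. ~T(a))
Finally move all quantifiers to the prefix:
  forall d. exists h. forall g. forall e. forall t. exists c. exists z. exists a. (T(d) & (N(h) | T(g) | T(e)) | ~N(t) & ~T(c) & ~T(z) & ~T(a))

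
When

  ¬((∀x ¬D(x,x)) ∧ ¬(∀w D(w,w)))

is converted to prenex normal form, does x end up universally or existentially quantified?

Move each ¬ inward, flipping quantifiers it crosses:
  (∃x D(x,x)) ∨ (∀w D(w,w))
All bound variables are already distinct, so no renaming is needed.
Finally move all quantifiers to the prefix:
  ∃x ∀w (D(x,x) ∨ D(w,w))
The quantifier ∀x sits under an odd number of negations, so it flips to ∃x.

existential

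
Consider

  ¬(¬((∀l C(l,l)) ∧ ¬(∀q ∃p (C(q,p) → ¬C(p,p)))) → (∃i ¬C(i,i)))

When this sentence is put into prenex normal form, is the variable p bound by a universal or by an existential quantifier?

Eliminate → and ↔ using ¬ and ∨.
  ¬(¬¬((∀l C(l,l)) ∧ ¬(∀q ∃p (¬C(q,p) ∨ ¬C(p,p)))) ∨ (∃i ¬C(i,i)))
Drive negations inward (¬∀x A ≡ ∃x ¬A, ¬∃x A ≡ ∀x ¬A, De Morgan for ∧/∨):
  ((∃l ¬C(l,l)) ∨ (∀q ∃p (¬C(q,p) ∨ ¬C(p,p)))) ∧ (∀i C(i,i))
All bound variables are already distinct, so no renaming is needed.
Pull the quantifiers to the front (each side's bound variable is not free in the other side):
  ∃l ∀q ∃p ∀i ((¬C(l,l) ∨ ¬C(q,p) ∨ ¬C(p,p)) ∧ C(i,i))
The quantifier ∃p sits under an even number of negations (counting the antecedent side of each →), so it remains existential.

existential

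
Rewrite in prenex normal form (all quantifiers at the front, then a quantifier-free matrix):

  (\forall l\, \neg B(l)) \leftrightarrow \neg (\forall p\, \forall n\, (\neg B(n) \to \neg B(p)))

Rewrite implications/biconditionals: A → B as ¬A ∨ B; A ↔ B as (¬A ∨ B) ∧ (¬B ∨ A).
  (\neg (\forall l\, \neg B(l)) \lor \neg (\forall p\, \forall n\, (\neg \neg B(n) \lor \neg B(p)))) \land (\neg \neg (\forall p\, \forall n\, (\neg \neg B(n) \lor \neg B(p))) \lor (\forall l\, \neg B(l)))
Push ¬ through the quantifiers and connectives to reach negation normal form:
  ((\exists l\, B(l)) \lor (\exists p\, \exists n\, (\neg B(n) \land B(p)))) \land ((\forall p\, \forall n\, (B(n) \lor \neg B(p))) \lor (\forall l\, \neg B(l)))
Rename bound variables to avoid capture: p↦x1, n↦x, l↦u.
  ((\exists l\, B(l)) \lor (\exists p\, \exists n\, (\neg B(n) \land B(p)))) \land ((\forall x1\, \forall x\, (B(x) \lor \neg B(x1))) \lor (\forall u\, \neg B(u)))
Pull the quantifiers to the front (each side's bound variable is not free in the other side):
  \exists l\, \exists p\, \exists n\, \forall x1\, \forall x\, \forall u\, ((B(l) \lor \neg B(n) \land B(p)) \land (B(x) \lor \neg B(x1) \lor \neg B(u)))

\exists l\, \exists p\, \exists n\, \forall x1\, \forall x\, \forall u\, ((B(l) \lor \neg B(n) \land B(p)) \land (B(x) \lor \neg B(x1) \lor \neg B(u)))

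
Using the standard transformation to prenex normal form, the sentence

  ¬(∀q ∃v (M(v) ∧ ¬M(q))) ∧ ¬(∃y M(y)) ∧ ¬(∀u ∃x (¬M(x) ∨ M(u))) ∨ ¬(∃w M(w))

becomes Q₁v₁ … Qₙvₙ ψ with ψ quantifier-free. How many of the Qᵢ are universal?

4

Drive negations inward (¬∀x A ≡ ∃x ¬A, ¬∃x A ≡ ∀x ¬A, De Morgan for ∧/∨):
  (∃q ∀v (¬M(v) ∨ M(q))) ∧ (∀y ¬M(y)) ∧ (∃u ∀x (M(x) ∧ ¬M(u))) ∨ (∀w ¬M(w))
All bound variables are already distinct, so no renaming is needed.
Pull the quantifiers to the front (each side's bound variable is not free in the other side):
  ∃q ∀v ∀y ∃u ∀x ∀w ((¬M(v) ∨ M(q)) ∧ ¬M(y) ∧ M(x) ∧ ¬M(u) ∨ ¬M(w))
The prefix is ∃q ∀v ∀y ∃u ∀x ∀w: 4 universal, 2 existential.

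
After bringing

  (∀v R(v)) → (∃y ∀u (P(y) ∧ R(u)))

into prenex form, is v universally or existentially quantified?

existential

First replace A → B with ¬A ∨ B.
  ¬(∀v R(v)) ∨ (∃y ∀u (P(y) ∧ R(u)))
Drive negations inward (¬∀x A ≡ ∃x ¬A, ¬∃x A ≡ ∀x ¬A, De Morgan for ∧/∨):
  (∃v ¬R(v)) ∨ (∃y ∀u (P(y) ∧ R(u)))
Extract every quantifier outward, since the variables are now distinct and don't occur free across branches:
  ∃v ∃y ∀u (¬R(v) ∨ P(y) ∧ R(u))
The quantifier ∀v sits under an odd number of negations (counting the antecedent side of each →), so it flips to ∃v.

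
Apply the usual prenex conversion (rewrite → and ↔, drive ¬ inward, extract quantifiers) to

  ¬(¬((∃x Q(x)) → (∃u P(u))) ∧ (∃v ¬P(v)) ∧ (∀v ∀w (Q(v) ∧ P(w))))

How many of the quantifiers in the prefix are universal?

Eliminate → and ↔ using ¬ and ∨.
  ¬(¬(¬(∃x Q(x)) ∨ (∃u P(u))) ∧ (∃v ¬P(v)) ∧ (∀v ∀w (Q(v) ∧ P(w))))
Push ¬ through the quantifiers and connectives to reach negation normal form:
  (∀x ¬Q(x)) ∨ (∃u P(u)) ∨ (∀v P(v)) ∨ (∃v ∃w (¬Q(v) ∨ ¬P(w)))
Standardize variables apart so no two quantifiers bind the same name: v↦z.
  (∀x ¬Q(x)) ∨ (∃u P(u)) ∨ (∀v P(v)) ∨ (∃z ∃w (¬Q(z) ∨ ¬P(w)))
Finally move all quantifiers to the prefix:
  ∀x ∃u ∀v ∃z ∃w (¬Q(x) ∨ P(u) ∨ P(v) ∨ ¬Q(z) ∨ ¬P(w))
The prefix is ∀x ∃u ∀v ∃z ∃w: 2 universal, 3 existential.

2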